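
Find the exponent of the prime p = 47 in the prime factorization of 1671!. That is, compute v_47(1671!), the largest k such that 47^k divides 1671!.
v_47(1671!) = 35

Legendre's formula: v_p(n!) = Σ_{k ≥ 1} ⌊n / p^k⌋. For p = 47, n = 1671, the terms are:
  ⌊1671/47^1⌋ = ⌊1671/47⌋ = 35
(the next term ⌊1671/47^2⌋ = 0, terminating the sum). Summing: v_47(1671!) = 35 = 35.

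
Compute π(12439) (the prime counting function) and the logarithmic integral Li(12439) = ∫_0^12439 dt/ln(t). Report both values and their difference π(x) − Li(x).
π(12439) = 1485;  Li(12439) ≈ 1507.75;  π(x) − Li(x) ≈ -22.75.

Direct count of primes ≤ 12439 gives π(12439) = 1485. Numerical evaluation of the logarithmic integral gives Li(12439) ≈ 1507.75. The difference π(x) − Li(x) ≈ -22.75 is typically negative for small/moderate x (Li(x) overestimates), though Littlewood's theorem shows this sign changes infinitely often.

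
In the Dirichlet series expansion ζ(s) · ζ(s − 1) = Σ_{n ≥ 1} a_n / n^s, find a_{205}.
σ(205) = 252

In the product (Σ m^0/m^s)(Σ k / k^s) = Σ (Σ_{d | n} d) / n^s, the coefficient of 1/n^s is σ(n) = Σ_{d | n} d. For n = 205, divisors are [1, 5, 41, 205]; summing: σ(205) = 252.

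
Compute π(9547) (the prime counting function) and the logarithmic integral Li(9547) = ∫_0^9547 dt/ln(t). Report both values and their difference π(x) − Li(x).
π(9547) = 1182;  Li(9547) ≈ 1196.83;  π(x) − Li(x) ≈ -14.83.

Direct count of primes ≤ 9547 gives π(9547) = 1182. Numerical evaluation of the logarithmic integral gives Li(9547) ≈ 1196.83. The difference π(x) − Li(x) ≈ -14.83 is typically negative for small/moderate x (Li(x) overestimates), though Littlewood's theorem shows this sign changes infinitely often.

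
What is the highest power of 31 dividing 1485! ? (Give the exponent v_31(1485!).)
v_31(1485!) = 48

Legendre's formula: v_p(n!) = Σ_{k ≥ 1} ⌊n / p^k⌋. For p = 31, n = 1485, the terms are:
  ⌊1485/31^1⌋ = ⌊1485/31⌋ = 47
  ⌊1485/31^2⌋ = ⌊1485/961⌋ = 1
(the next term ⌊1485/31^3⌋ = 0, terminating the sum). Summing: v_31(1485!) = 47 + 1 = 48.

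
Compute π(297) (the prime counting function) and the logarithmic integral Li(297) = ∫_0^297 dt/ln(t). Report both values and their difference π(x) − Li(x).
π(297) = 62;  Li(297) ≈ 67.81;  π(x) − Li(x) ≈ -5.81.

Direct count of primes ≤ 297 gives π(297) = 62. Numerical evaluation of the logarithmic integral gives Li(297) ≈ 67.81. The difference π(x) − Li(x) ≈ -5.81 is typically negative for small/moderate x (Li(x) overestimates), though Littlewood's theorem shows this sign changes infinitely often.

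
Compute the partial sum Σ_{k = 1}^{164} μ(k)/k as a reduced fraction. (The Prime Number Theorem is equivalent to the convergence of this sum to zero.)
Σ μ(k)/k = 74505990747655733376890176919471583349281305895342692670863053/5766152219975951659023630035336134306565384015606066319856068810

Values of μ(k) for 1 ≤ k ≤ 164: μ(1) = 1, μ(2) = -1, μ(3) = -1, μ(5) = -1, μ(6) = 1, μ(7) = -1, μ(10) = 1, μ(11) = -1, μ(13) = -1, μ(14) = 1, μ(15) = 1, μ(17) = -1, μ(19) = -1, μ(21) = 1, μ(22) = 1, μ(23) = -1, μ(26) = 1, μ(29) = -1, μ(30) = -1, μ(31) = -1, μ(33) = 1, μ(34) = 1, μ(35) = 1, μ(37) = -1, μ(38) = 1, μ(39) = 1, μ(41) = -1, μ(42) = -1, μ(43) = -1, μ(46) = 1, μ(47) = -1, μ(51) = 1, μ(53) = -1, μ(55) = 1, μ(57) = 1, μ(58) = 1, μ(59) = -1, μ(61) = -1, μ(62) = 1, μ(65) = 1, μ(66) = -1, μ(67) = -1, μ(69) = 1, μ(70) = -1, μ(71) = -1, μ(73) = -1, μ(74) = 1, μ(77) = 1, μ(78) = -1, μ(79) = -1, μ(82) = 1, μ(83) = -1, μ(85) = 1, μ(86) = 1, μ(87) = 1, μ(89) = -1, μ(91) = 1, μ(93) = 1, μ(94) = 1, μ(95) = 1, μ(97) = -1, μ(101) = -1, μ(102) = -1, μ(103) = -1, μ(105) = -1, μ(106) = 1, μ(107) = -1, μ(109) = -1, μ(110) = -1, μ(111) = 1, μ(113) = -1, μ(114) = -1, μ(115) = 1, μ(118) = 1, μ(119) = 1, μ(122) = 1, μ(123) = 1, μ(127) = -1, μ(129) = 1, μ(130) = -1, μ(131) = -1, μ(133) = 1, μ(134) = 1, μ(137) = -1, μ(138) = -1, μ(139) = -1, μ(141) = 1, μ(142) = 1, μ(143) = 1, μ(145) = 1, μ(146) = 1, μ(149) = -1, μ(151) = -1, μ(154) = -1, μ(155) = 1, μ(157) = -1, μ(158) = 1, μ(159) = 1, μ(161) = 1, μ(163) = -1, with μ = 0 on non-squarefree integers. Summing μ(k)/k for k where μ(k) ≠ 0 gives 74505990747655733376890176919471583349281305895342692670863053/5766152219975951659023630035336134306565384015606066319856068810 ≈ 0.0129. (PNT ⟺ this sum → 0 as n → ∞.)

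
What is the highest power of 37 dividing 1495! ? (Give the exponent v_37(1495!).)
v_37(1495!) = 41

Legendre's formula: v_p(n!) = Σ_{k ≥ 1} ⌊n / p^k⌋. For p = 37, n = 1495, the terms are:
  ⌊1495/37^1⌋ = ⌊1495/37⌋ = 40
  ⌊1495/37^2⌋ = ⌊1495/1369⌋ = 1
(the next term ⌊1495/37^3⌋ = 0, terminating the sum). Summing: v_37(1495!) = 40 + 1 = 41.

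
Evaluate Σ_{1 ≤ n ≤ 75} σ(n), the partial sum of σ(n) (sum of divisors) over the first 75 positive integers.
Σ_{n ≤ 75} σ(n) = 4644

Compute σ(n) for each 1 ≤ n ≤ 75: σ(1) = 1, σ(2) = 3, σ(3) = 4, σ(4) = 7, σ(5) = 6, σ(6) = 12, σ(7) = 8, σ(8) = 15, σ(9) = 13, σ(10) = 18, σ(11) = 12, σ(12) = 28, σ(13) = 14, σ(14) = 24, σ(15) = 24, σ(16) = 31, σ(17) = 18, σ(18) = 39, σ(19) = 20, σ(20) = 42, σ(21) = 32, σ(22) = 36, σ(23) = 24, σ(24) = 60, σ(25) = 31, σ(26) = 42, σ(27) = 40, σ(28) = 56, σ(29) = 30, σ(30) = 72, σ(31) = 32, σ(32) = 63, σ(33) = 48, σ(34) = 54, σ(35) = 48, σ(36) = 91, σ(37) = 38, σ(38) = 60, σ(39) = 56, σ(40) = 90, σ(41) = 42, σ(42) = 96, σ(43) = 44, σ(44) = 84, σ(45) = 78, σ(46) = 72, σ(47) = 48, σ(48) = 124, σ(49) = 57, σ(50) = 93, σ(51) = 72, σ(52) = 98, σ(53) = 54, σ(54) = 120, σ(55) = 72, σ(56) = 120, σ(57) = 80, σ(58) = 90, σ(59) = 60, σ(60) = 168, σ(61) = 62, σ(62) = 96, σ(63) = 104, σ(64) = 127, σ(65) = 84, σ(66) = 144, σ(67) = 68, σ(68) = 126, σ(69) = 96, σ(70) = 144, σ(71) = 72, σ(72) = 195, σ(73) = 74, σ(74) = 114, σ(75) = 124. Summing all 75 values: 4644. (Average order: Σ_{n ≤ x} σ(n) ~ (π²/12) x². For x = 75, (π²/12)·75² ≈ 4626.38.)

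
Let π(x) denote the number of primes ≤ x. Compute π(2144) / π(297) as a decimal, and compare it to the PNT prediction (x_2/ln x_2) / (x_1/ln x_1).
π(2144)/π(297) = 324/62 ≈ 5.2258;  PNT prediction ≈ 5.3585.

π(297) = 62 and π(2144) = 324, so π(2144)/π(297) ≈ 5.2258. The PNT-predicted ratio is (2144/ln(2144)) / (297/ln(297)) ≈ 5.3585. The two agree to within a few percent, as expected.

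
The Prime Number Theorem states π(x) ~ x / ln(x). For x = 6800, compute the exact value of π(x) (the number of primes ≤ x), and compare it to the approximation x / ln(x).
π(6800) = 875;  x/ln(x) ≈ 770.57;  relative error ≈ 11.94%.

Directly count primes up to 6800: π(6800) = 875. The PNT approximation gives 6800/ln(6800) ≈ 6800/8.82468 ≈ 770.57. Relative error (π(x) − x/ln(x)) / π(x) ≈ 11.94%; the approximation is known to undercount slightly (Li(x) is a better estimate).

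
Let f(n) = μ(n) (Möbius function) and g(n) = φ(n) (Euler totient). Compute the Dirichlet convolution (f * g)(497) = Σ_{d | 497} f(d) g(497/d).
(μ * φ)(497) = 345

Divisors of 497: [1, 7, 71, 497]. For each d | 497:
  d = 1: μ(1) · φ(497/1) = 1 · 420 = 420
  d = 7: μ(7) · φ(497/7) = -1 · 70 = -70
  d = 71: μ(71) · φ(497/71) = -1 · 6 = -6
  d = 497: μ(497) · φ(497/497) = 1 · 1 = 1
Summing: (μ * φ)(497) = 420 + -70 + -6 + 1 = 345.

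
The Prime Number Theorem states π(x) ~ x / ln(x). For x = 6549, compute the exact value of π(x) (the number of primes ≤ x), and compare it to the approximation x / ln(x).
π(6549) = 845;  x/ln(x) ≈ 745.30;  relative error ≈ 11.80%.

Directly count primes up to 6549: π(6549) = 845. The PNT approximation gives 6549/ln(6549) ≈ 6549/8.78707 ≈ 745.30. Relative error (π(x) − x/ln(x)) / π(x) ≈ 11.80%; the approximation is known to undercount slightly (Li(x) is a better estimate).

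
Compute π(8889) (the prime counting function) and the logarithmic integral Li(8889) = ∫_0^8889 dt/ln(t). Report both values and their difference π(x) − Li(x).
π(8889) = 1107;  Li(8889) ≈ 1124.75;  π(x) − Li(x) ≈ -17.75.

Direct count of primes ≤ 8889 gives π(8889) = 1107. Numerical evaluation of the logarithmic integral gives Li(8889) ≈ 1124.75. The difference π(x) − Li(x) ≈ -17.75 is typically negative for small/moderate x (Li(x) overestimates), though Littlewood's theorem shows this sign changes infinitely often.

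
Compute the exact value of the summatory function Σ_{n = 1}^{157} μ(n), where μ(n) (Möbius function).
Σ_{n ≤ 157} μ(n) = -2

Compute μ(n) for each 1 ≤ n ≤ 157: μ(1) = 1, μ(2) = -1, μ(3) = -1, μ(4) = 0, μ(5) = -1, μ(6) = 1, μ(7) = -1, μ(8) = 0, μ(9) = 0, μ(10) = 1, μ(11) = -1, μ(12) = 0, μ(13) = -1, μ(14) = 1, μ(15) = 1, μ(16) = 0, μ(17) = -1, μ(18) = 0, μ(19) = -1, μ(20) = 0, μ(21) = 1, μ(22) = 1, μ(23) = -1, μ(24) = 0, μ(25) = 0, μ(26) = 1, μ(27) = 0, μ(28) = 0, μ(29) = -1, μ(30) = -1, μ(31) = -1, μ(32) = 0, μ(33) = 1, μ(34) = 1, μ(35) = 1, μ(36) = 0, μ(37) = -1, μ(38) = 1, μ(39) = 1, μ(40) = 0, μ(41) = -1, μ(42) = -1, μ(43) = -1, μ(44) = 0, μ(45) = 0, μ(46) = 1, μ(47) = -1, μ(48) = 0, μ(49) = 0, μ(50) = 0, μ(51) = 1, μ(52) = 0, μ(53) = -1, μ(54) = 0, μ(55) = 1, μ(56) = 0, μ(57) = 1, μ(58) = 1, μ(59) = -1, μ(60) = 0, μ(61) = -1, μ(62) = 1, μ(63) = 0, μ(64) = 0, μ(65) = 1, μ(66) = -1, μ(67) = -1, μ(68) = 0, μ(69) = 1, μ(70) = -1, μ(71) = -1, μ(72) = 0, μ(73) = -1, μ(74) = 1, μ(75) = 0, μ(76) = 0, μ(77) = 1, μ(78) = -1, μ(79) = -1, μ(80) = 0, μ(81) = 0, μ(82) = 1, μ(83) = -1, μ(84) = 0, μ(85) = 1, μ(86) = 1, μ(87) = 1, μ(88) = 0, μ(89) = -1, μ(90) = 0, μ(91) = 1, μ(92) = 0, μ(93) = 1, μ(94) = 1, μ(95) = 1, μ(96) = 0, μ(97) = -1, μ(98) = 0, μ(99) = 0, μ(100) = 0, μ(101) = -1, μ(102) = -1, μ(103) = -1, μ(104) = 0, μ(105) = -1, μ(106) = 1, μ(107) = -1, μ(108) = 0, μ(109) = -1, μ(110) = -1, μ(111) = 1, μ(112) = 0, μ(113) = -1, μ(114) = -1, μ(115) = 1, μ(116) = 0, μ(117) = 0, μ(118) = 1, μ(119) = 1, μ(120) = 0, μ(121) = 0, μ(122) = 1, μ(123) = 1, μ(124) = 0, μ(125) = 0, μ(126) = 0, μ(127) = -1, μ(128) = 0, μ(129) = 1, μ(130) = -1, μ(131) = -1, μ(132) = 0, μ(133) = 1, μ(134) = 1, μ(135) = 0, μ(136) = 0, μ(137) = -1, μ(138) = -1, μ(139) = -1, μ(140) = 0, μ(141) = 1, μ(142) = 1, μ(143) = 1, μ(144) = 0, μ(145) = 1, μ(146) = 1, μ(147) = 0, μ(148) = 0, μ(149) = -1, μ(150) = 0, μ(151) = -1, μ(152) = 0, μ(153) = 0, μ(154) = -1, μ(155) = 1, μ(156) = 0, μ(157) = -1. Summing all 157 values: -2. (Mertens function M(x) = Σ_{n ≤ x} μ(n); on average M(x) should be small (PNT ⟺ M(x) = o(x)).)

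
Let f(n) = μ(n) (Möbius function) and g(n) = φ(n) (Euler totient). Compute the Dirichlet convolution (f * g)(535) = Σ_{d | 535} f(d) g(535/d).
(μ * φ)(535) = 315

Divisors of 535: [1, 5, 107, 535]. For each d | 535:
  d = 1: μ(1) · φ(535/1) = 1 · 424 = 424
  d = 5: μ(5) · φ(535/5) = -1 · 106 = -106
  d = 107: μ(107) · φ(535/107) = -1 · 4 = -4
  d = 535: μ(535) · φ(535/535) = 1 · 1 = 1
Summing: (μ * φ)(535) = 424 + -106 + -4 + 1 = 315.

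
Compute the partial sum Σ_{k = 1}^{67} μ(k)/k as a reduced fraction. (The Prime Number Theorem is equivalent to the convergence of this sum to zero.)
Σ μ(k)/k = 1690811146852662245882/1309720258513377842646515

Values of μ(k) for 1 ≤ k ≤ 67: μ(1) = 1, μ(2) = -1, μ(3) = -1, μ(5) = -1, μ(6) = 1, μ(7) = -1, μ(10) = 1, μ(11) = -1, μ(13) = -1, μ(14) = 1, μ(15) = 1, μ(17) = -1, μ(19) = -1, μ(21) = 1, μ(22) = 1, μ(23) = -1, μ(26) = 1, μ(29) = -1, μ(30) = -1, μ(31) = -1, μ(33) = 1, μ(34) = 1, μ(35) = 1, μ(37) = -1, μ(38) = 1, μ(39) = 1, μ(41) = -1, μ(42) = -1, μ(43) = -1, μ(46) = 1, μ(47) = -1, μ(51) = 1, μ(53) = -1, μ(55) = 1, μ(57) = 1, μ(58) = 1, μ(59) = -1, μ(61) = -1, μ(62) = 1, μ(65) = 1, μ(66) = -1, μ(67) = -1, with μ = 0 on non-squarefree integers. Summing μ(k)/k for k where μ(k) ≠ 0 gives 1690811146852662245882/1309720258513377842646515 ≈ 0.0013. (PNT ⟺ this sum → 0 as n → ∞.)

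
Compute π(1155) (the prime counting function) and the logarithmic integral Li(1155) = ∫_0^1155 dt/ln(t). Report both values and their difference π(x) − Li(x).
π(1155) = 191;  Li(1155) ≈ 199.81;  π(x) − Li(x) ≈ -8.81.

Direct count of primes ≤ 1155 gives π(1155) = 191. Numerical evaluation of the logarithmic integral gives Li(1155) ≈ 199.81. The difference π(x) − Li(x) ≈ -8.81 is typically negative for small/moderate x (Li(x) overestimates), though Littlewood's theorem shows this sign changes infinitely often.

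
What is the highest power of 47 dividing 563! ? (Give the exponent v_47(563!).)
v_47(563!) = 11

Legendre's formula: v_p(n!) = Σ_{k ≥ 1} ⌊n / p^k⌋. For p = 47, n = 563, the terms are:
  ⌊563/47^1⌋ = ⌊563/47⌋ = 11
(the next term ⌊563/47^2⌋ = 0, terminating the sum). Summing: v_47(563!) = 11 = 11.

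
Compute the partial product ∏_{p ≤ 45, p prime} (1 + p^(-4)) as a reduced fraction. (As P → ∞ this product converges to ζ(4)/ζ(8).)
∏ = 9797980044774469102330603903164632306176249714317508104704/9089648120265456627180951239843248289566061362769110535625

The primes p ≤ 45 are [2, 3, 5, 7, 11, 13, 17, 19, 23, 29, 31, 37, 41, 43]. For each, (1 + 1/p^4) = (p^4 + 1)/p^4. Multiplying these fractions over p ∈ [2, 3, 5, 7, 11, 13, 17, 19, 23, 29, 31, 37, 41, 43] gives 9797980044774469102330603903164632306176249714317508104704/9089648120265456627180951239843248289566061362769110535625. (In the limit P → ∞ this tends to ζ(4)/ζ(8).)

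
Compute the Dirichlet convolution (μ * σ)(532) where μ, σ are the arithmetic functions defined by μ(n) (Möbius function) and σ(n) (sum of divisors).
(μ * σ)(532) = 532

Divisors of 532: [1, 2, 4, 7, 14, 19, 28, 38, 76, 133, 266, 532]. For each d | 532:
  d = 1: μ(1) · σ(532/1) = 1 · 1120 = 1120
  d = 2: μ(2) · σ(532/2) = -1 · 480 = -480
  d = 4: μ(4) · σ(532/4) = 0 · 160 = 0
  d = 7: μ(7) · σ(532/7) = -1 · 140 = -140
  d = 14: μ(14) · σ(532/14) = 1 · 60 = 60
  d = 19: μ(19) · σ(532/19) = -1 · 56 = -56
  d = 28: μ(28) · σ(532/28) = 0 · 20 = 0
  d = 38: μ(38) · σ(532/38) = 1 · 24 = 24
  d = 76: μ(76) · σ(532/76) = 0 · 8 = 0
  d = 133: μ(133) · σ(532/133) = 1 · 7 = 7
  d = 266: μ(266) · σ(532/266) = -1 · 3 = -3
  d = 532: μ(532) · σ(532/532) = 0 · 1 = 0
Summing: (μ * σ)(532) = 1120 + -480 + 0 + -140 + 60 + -56 + 0 + 24 + 0 + 7 + -3 + 0 = 532.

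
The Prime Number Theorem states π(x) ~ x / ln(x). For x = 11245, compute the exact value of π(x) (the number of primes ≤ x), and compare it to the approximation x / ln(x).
π(11245) = 1359;  x/ln(x) ≈ 1205.55;  relative error ≈ 11.29%.

Directly count primes up to 11245: π(11245) = 1359. The PNT approximation gives 11245/ln(11245) ≈ 11245/9.32768 ≈ 1205.55. Relative error (π(x) − x/ln(x)) / π(x) ≈ 11.29%; the approximation is known to undercount slightly (Li(x) is a better estimate).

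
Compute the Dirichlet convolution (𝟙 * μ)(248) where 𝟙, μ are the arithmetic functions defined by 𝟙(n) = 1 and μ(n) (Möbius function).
(𝟙 * μ)(248) = 0

Divisors of 248: [1, 2, 4, 8, 31, 62, 124, 248]. For each d | 248:
  d = 1: 𝟙(1) · μ(248/1) = 1 · 0 = 0
  d = 2: 𝟙(2) · μ(248/2) = 1 · 0 = 0
  d = 4: 𝟙(4) · μ(248/4) = 1 · 1 = 1
  d = 8: 𝟙(8) · μ(248/8) = 1 · -1 = -1
  d = 31: 𝟙(31) · μ(248/31) = 1 · 0 = 0
  d = 62: 𝟙(62) · μ(248/62) = 1 · 0 = 0
  d = 124: 𝟙(124) · μ(248/124) = 1 · -1 = -1
  d = 248: 𝟙(248) · μ(248/248) = 1 · 1 = 1
Summing: (𝟙 * μ)(248) = 0 + 0 + 1 + -1 + 0 + 0 + -1 + 1 = 0.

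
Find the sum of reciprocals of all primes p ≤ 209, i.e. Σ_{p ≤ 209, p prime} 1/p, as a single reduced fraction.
Σ 1/p = 15202313841027497739047080375538859939135227730139536997746371469607707132833646367/7799922041683461553249199106329813876687996789903550945093032474868511536164700810

π(209) = 46, so the primes ≤ 209 are [2, 3, 5, 7, 11, 13, 17, 19, 23, 29, 31, 37, 41, 43, 47, 53, 59, 61, 67, 71, 73, 79, 83, 89, 97, 101, 103, 107, 109, 113, 127, 131, 137, 139, 149, 151, 157, 163, 167, 173, 179, 181, 191, 193, 197, 199]. Summing 1/p over these primes: 15202313841027497739047080375538859939135227730139536997746371469607707132833646367/7799922041683461553249199106329813876687996789903550945093032474868511536164700810 ≈ 1.9490. Mertens estimate ln ln(209) + 0.2615 ≈ 1.9372.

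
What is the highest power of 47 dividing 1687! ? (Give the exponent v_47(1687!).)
v_47(1687!) = 35

Legendre's formula: v_p(n!) = Σ_{k ≥ 1} ⌊n / p^k⌋. For p = 47, n = 1687, the terms are:
  ⌊1687/47^1⌋ = ⌊1687/47⌋ = 35
(the next term ⌊1687/47^2⌋ = 0, terminating the sum). Summing: v_47(1687!) = 35 = 35.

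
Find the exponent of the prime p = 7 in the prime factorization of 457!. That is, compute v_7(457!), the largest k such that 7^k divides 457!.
v_7(457!) = 75

Legendre's formula: v_p(n!) = Σ_{k ≥ 1} ⌊n / p^k⌋. For p = 7, n = 457, the terms are:
  ⌊457/7^1⌋ = ⌊457/7⌋ = 65
  ⌊457/7^2⌋ = ⌊457/49⌋ = 9
  ⌊457/7^3⌋ = ⌊457/343⌋ = 1
(the next term ⌊457/7^4⌋ = 0, terminating the sum). Summing: v_7(457!) = 65 + 9 + 1 = 75.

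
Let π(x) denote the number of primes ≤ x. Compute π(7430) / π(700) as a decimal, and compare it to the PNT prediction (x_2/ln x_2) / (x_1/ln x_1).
π(7430)/π(700) = 941/125 ≈ 7.5280;  PNT prediction ≈ 7.8013.

π(700) = 125 and π(7430) = 941, so π(7430)/π(700) ≈ 7.5280. The PNT-predicted ratio is (7430/ln(7430)) / (700/ln(700)) ≈ 7.8013. The two agree to within a few percent, as expected.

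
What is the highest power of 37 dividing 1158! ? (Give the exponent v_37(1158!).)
v_37(1158!) = 31

Legendre's formula: v_p(n!) = Σ_{k ≥ 1} ⌊n / p^k⌋. For p = 37, n = 1158, the terms are:
  ⌊1158/37^1⌋ = ⌊1158/37⌋ = 31
(the next term ⌊1158/37^2⌋ = 0, terminating the sum). Summing: v_37(1158!) = 31 = 31.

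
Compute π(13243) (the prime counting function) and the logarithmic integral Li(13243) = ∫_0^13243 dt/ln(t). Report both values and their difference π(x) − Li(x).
π(13243) = 1574;  Li(13243) ≈ 1592.74;  π(x) − Li(x) ≈ -18.74.

Direct count of primes ≤ 13243 gives π(13243) = 1574. Numerical evaluation of the logarithmic integral gives Li(13243) ≈ 1592.74. The difference π(x) − Li(x) ≈ -18.74 is typically negative for small/moderate x (Li(x) overestimates), though Littlewood's theorem shows this sign changes infinitely often.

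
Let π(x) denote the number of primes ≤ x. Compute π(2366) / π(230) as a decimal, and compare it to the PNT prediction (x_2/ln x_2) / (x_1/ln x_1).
π(2366)/π(230) = 350/50 ≈ 7.0000;  PNT prediction ≈ 7.2006.

π(230) = 50 and π(2366) = 350, so π(2366)/π(230) ≈ 7.0000. The PNT-predicted ratio is (2366/ln(2366)) / (230/ln(230)) ≈ 7.2006. The two agree to within a few percent, as expected.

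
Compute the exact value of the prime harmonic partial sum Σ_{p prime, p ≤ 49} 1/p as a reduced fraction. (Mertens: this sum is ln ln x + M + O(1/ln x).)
Σ 1/p = 1021729465586766997/614889782588491410

π(49) = 15, so the primes ≤ 49 are [2, 3, 5, 7, 11, 13, 17, 19, 23, 29, 31, 37, 41, 43, 47]. Summing 1/p over these primes: 1021729465586766997/614889782588491410 ≈ 1.6616. Mertens estimate ln ln(49) + 0.2615 ≈ 1.6204.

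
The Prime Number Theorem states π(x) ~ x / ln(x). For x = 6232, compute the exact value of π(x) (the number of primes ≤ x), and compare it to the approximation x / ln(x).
π(6232) = 811;  x/ln(x) ≈ 713.25;  relative error ≈ 12.05%.

Directly count primes up to 6232: π(6232) = 811. The PNT approximation gives 6232/ln(6232) ≈ 6232/8.73745 ≈ 713.25. Relative error (π(x) − x/ln(x)) / π(x) ≈ 12.05%; the approximation is known to undercount slightly (Li(x) is a better estimate).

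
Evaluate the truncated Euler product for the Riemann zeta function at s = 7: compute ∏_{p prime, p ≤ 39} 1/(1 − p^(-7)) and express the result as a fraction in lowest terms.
∏ = 390612576496222063474132638651406606464249171649995563732972174614898335928125/387378248056510136247638717957281013418108703654497719879651674737546587052032

The primes p ≤ 39 are [2, 3, 5, 7, 11, 13, 17, 19, 23, 29, 31, 37]. For each prime, (1 − 1/p^7)^(-1) = p^7 / (p^7 − 1). The product is (1 − 1/2^7)^(-1), (1 − 1/3^7)^(-1), (1 − 1/5^7)^(-1), (1 − 1/7^7)^(-1), (1 − 1/11^7)^(-1), (1 − 1/13^7)^(-1), (1 − 1/17^7)^(-1), (1 − 1/19^7)^(-1), (1 − 1/23^7)^(-1), (1 − 1/29^7)^(-1), (1 − 1/31^7)^(-1), (1 − 1/37^7)^(-1) = ∏ p^7 / (p^7 − 1) = 390612576496222063474132638651406606464249171649995563732972174614898335928125/387378248056510136247638717957281013418108703654497719879651674737546587052032.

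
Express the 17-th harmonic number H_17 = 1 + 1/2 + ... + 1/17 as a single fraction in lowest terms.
H_17 = 42142223/12252240

Direct summation: H_17 = 1 + 1/2 + ... + 1/17. The least common denominator is lcm(1, ..., 17) = 12252240; over this denominator the numerator is 12252240 + 6126120 + 4084080 + 3063060 + 2450448 + 2042040 + 1750320 + 1531530 + 1361360 + 1225224 + 1113840 + 1021020 + 942480 + 875160 + 816816 + 765765 + 720720 = 42142223, so H_17 = 42142223/12252240 (already in lowest terms) ≈ 3.43955. (The PNT-adjacent estimate ln(17) + γ ≈ 3.41043 matches within O(1/n).)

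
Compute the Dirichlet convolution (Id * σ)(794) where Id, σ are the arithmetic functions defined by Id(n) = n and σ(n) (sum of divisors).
(Id * σ)(794) = 3975

Divisors of 794: [1, 2, 397, 794]. For each d | 794:
  d = 1: Id(1) · σ(794/1) = 1 · 1194 = 1194
  d = 2: Id(2) · σ(794/2) = 2 · 398 = 796
  d = 397: Id(397) · σ(794/397) = 397 · 3 = 1191
  d = 794: Id(794) · σ(794/794) = 794 · 1 = 794
Summing: (Id * σ)(794) = 1194 + 796 + 1191 + 794 = 3975.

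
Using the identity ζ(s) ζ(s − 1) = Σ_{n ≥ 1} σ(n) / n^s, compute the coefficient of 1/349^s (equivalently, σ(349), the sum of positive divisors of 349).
σ(349) = 350

In the product (Σ m^0/m^s)(Σ k / k^s) = Σ (Σ_{d | n} d) / n^s, the coefficient of 1/n^s is σ(n) = Σ_{d | n} d. For n = 349, divisors are [1, 349]; summing: σ(349) = 350.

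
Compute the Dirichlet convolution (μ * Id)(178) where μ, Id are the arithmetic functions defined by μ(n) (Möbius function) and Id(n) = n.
(μ * Id)(178) = 88

Divisors of 178: [1, 2, 89, 178]. For each d | 178:
  d = 1: μ(1) · Id(178/1) = 1 · 178 = 178
  d = 2: μ(2) · Id(178/2) = -1 · 89 = -89
  d = 89: μ(89) · Id(178/89) = -1 · 2 = -2
  d = 178: μ(178) · Id(178/178) = 1 · 1 = 1
Summing: (μ * Id)(178) = 178 + -89 + -2 + 1 = 88.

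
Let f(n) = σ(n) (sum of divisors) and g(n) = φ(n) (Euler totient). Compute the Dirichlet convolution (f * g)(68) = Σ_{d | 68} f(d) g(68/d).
(σ * φ)(68) = 408

Divisors of 68: [1, 2, 4, 17, 34, 68]. For each d | 68:
  d = 1: σ(1) · φ(68/1) = 1 · 32 = 32
  d = 2: σ(2) · φ(68/2) = 3 · 16 = 48
  d = 4: σ(4) · φ(68/4) = 7 · 16 = 112
  d = 17: σ(17) · φ(68/17) = 18 · 2 = 36
  d = 34: σ(34) · φ(68/34) = 54 · 1 = 54
  d = 68: σ(68) · φ(68/68) = 126 · 1 = 126
Summing: (σ * φ)(68) = 32 + 48 + 112 + 36 + 54 + 126 = 408.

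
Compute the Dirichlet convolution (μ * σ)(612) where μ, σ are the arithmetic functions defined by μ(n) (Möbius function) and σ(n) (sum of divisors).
(μ * σ)(612) = 612

Divisors of 612: [1, 2, 3, 4, 6, 9, 12, 17, 18, 34, 36, 51, 68, 102, 153, 204, 306, 612]. For each d | 612:
  d = 1: μ(1) · σ(612/1) = 1 · 1638 = 1638
  d = 2: μ(2) · σ(612/2) = -1 · 702 = -702
  d = 3: μ(3) · σ(612/3) = -1 · 504 = -504
  d = 4: μ(4) · σ(612/4) = 0 · 234 = 0
  d = 6: μ(6) · σ(612/6) = 1 · 216 = 216
  d = 9: μ(9) · σ(612/9) = 0 · 126 = 0
  d = 12: μ(12) · σ(612/12) = 0 · 72 = 0
  d = 17: μ(17) · σ(612/17) = -1 · 91 = -91
  d = 18: μ(18) · σ(612/18) = 0 · 54 = 0
  d = 34: μ(34) · σ(612/34) = 1 · 39 = 39
  d = 36: μ(36) · σ(612/36) = 0 · 18 = 0
  d = 51: μ(51) · σ(612/51) = 1 · 28 = 28
  d = 68: μ(68) · σ(612/68) = 0 · 13 = 0
  d = 102: μ(102) · σ(612/102) = -1 · 12 = -12
  d = 153: μ(153) · σ(612/153) = 0 · 7 = 0
  d = 204: μ(204) · σ(612/204) = 0 · 4 = 0
  d = 306: μ(306) · σ(612/306) = 0 · 3 = 0
  d = 612: μ(612) · σ(612/612) = 0 · 1 = 0
Summing: (μ * σ)(612) = 1638 + -702 + -504 + 0 + 216 + 0 + 0 + -91 + 0 + 39 + 0 + 28 + 0 + -12 + 0 + 0 + 0 + 0 = 612.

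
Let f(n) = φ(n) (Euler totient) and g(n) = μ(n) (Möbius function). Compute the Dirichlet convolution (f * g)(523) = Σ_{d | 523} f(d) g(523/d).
(φ * μ)(523) = 521

Divisors of 523: [1, 523]. For each d | 523:
  d = 1: φ(1) · μ(523/1) = 1 · -1 = -1
  d = 523: φ(523) · μ(523/523) = 522 · 1 = 522
Summing: (φ * μ)(523) = -1 + 522 = 521.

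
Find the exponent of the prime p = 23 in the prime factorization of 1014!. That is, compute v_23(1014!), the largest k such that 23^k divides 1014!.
v_23(1014!) = 45

Legendre's formula: v_p(n!) = Σ_{k ≥ 1} ⌊n / p^k⌋. For p = 23, n = 1014, the terms are:
  ⌊1014/23^1⌋ = ⌊1014/23⌋ = 44
  ⌊1014/23^2⌋ = ⌊1014/529⌋ = 1
(the next term ⌊1014/23^3⌋ = 0, terminating the sum). Summing: v_23(1014!) = 44 + 1 = 45.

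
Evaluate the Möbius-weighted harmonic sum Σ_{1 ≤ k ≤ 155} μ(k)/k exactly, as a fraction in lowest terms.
Σ μ(k)/k = 35386221418707905836854512026342273734410221837967216139/5364750833138837555449767529261714317873456270532298668855

Values of μ(k) for 1 ≤ k ≤ 155: μ(1) = 1, μ(2) = -1, μ(3) = -1, μ(5) = -1, μ(6) = 1, μ(7) = -1, μ(10) = 1, μ(11) = -1, μ(13) = -1, μ(14) = 1, μ(15) = 1, μ(17) = -1, μ(19) = -1, μ(21) = 1, μ(22) = 1, μ(23) = -1, μ(26) = 1, μ(29) = -1, μ(30) = -1, μ(31) = -1, μ(33) = 1, μ(34) = 1, μ(35) = 1, μ(37) = -1, μ(38) = 1, μ(39) = 1, μ(41) = -1, μ(42) = -1, μ(43) = -1, μ(46) = 1, μ(47) = -1, μ(51) = 1, μ(53) = -1, μ(55) = 1, μ(57) = 1, μ(58) = 1, μ(59) = -1, μ(61) = -1, μ(62) = 1, μ(65) = 1, μ(66) = -1, μ(67) = -1, μ(69) = 1, μ(70) = -1, μ(71) = -1, μ(73) = -1, μ(74) = 1, μ(77) = 1, μ(78) = -1, μ(79) = -1, μ(82) = 1, μ(83) = -1, μ(85) = 1, μ(86) = 1, μ(87) = 1, μ(89) = -1, μ(91) = 1, μ(93) = 1, μ(94) = 1, μ(95) = 1, μ(97) = -1, μ(101) = -1, μ(102) = -1, μ(103) = -1, μ(105) = -1, μ(106) = 1, μ(107) = -1, μ(109) = -1, μ(110) = -1, μ(111) = 1, μ(113) = -1, μ(114) = -1, μ(115) = 1, μ(118) = 1, μ(119) = 1, μ(122) = 1, μ(123) = 1, μ(127) = -1, μ(129) = 1, μ(130) = -1, μ(131) = -1, μ(133) = 1, μ(134) = 1, μ(137) = -1, μ(138) = -1, μ(139) = -1, μ(141) = 1, μ(142) = 1, μ(143) = 1, μ(145) = 1, μ(146) = 1, μ(149) = -1, μ(151) = -1, μ(154) = -1, μ(155) = 1, with μ = 0 on non-squarefree integers. Summing μ(k)/k for k where μ(k) ≠ 0 gives 35386221418707905836854512026342273734410221837967216139/5364750833138837555449767529261714317873456270532298668855 ≈ 0.0066. (PNT ⟺ this sum → 0 as n → ∞.)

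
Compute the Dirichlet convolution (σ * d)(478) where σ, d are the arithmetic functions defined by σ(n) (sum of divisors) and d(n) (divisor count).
(σ * d)(478) = 1210

Divisors of 478: [1, 2, 239, 478]. For each d | 478:
  d = 1: σ(1) · d(478/1) = 1 · 4 = 4
  d = 2: σ(2) · d(478/2) = 3 · 2 = 6
  d = 239: σ(239) · d(478/239) = 240 · 2 = 480
  d = 478: σ(478) · d(478/478) = 720 · 1 = 720
Summing: (σ * d)(478) = 4 + 6 + 480 + 720 = 1210.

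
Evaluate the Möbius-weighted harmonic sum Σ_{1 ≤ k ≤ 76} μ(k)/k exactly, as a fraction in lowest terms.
Σ μ(k)/k = -7431196043498463691814948/581852579989271773580304621

Values of μ(k) for 1 ≤ k ≤ 76: μ(1) = 1, μ(2) = -1, μ(3) = -1, μ(5) = -1, μ(6) = 1, μ(7) = -1, μ(10) = 1, μ(11) = -1, μ(13) = -1, μ(14) = 1, μ(15) = 1, μ(17) = -1, μ(19) = -1, μ(21) = 1, μ(22) = 1, μ(23) = -1, μ(26) = 1, μ(29) = -1, μ(30) = -1, μ(31) = -1, μ(33) = 1, μ(34) = 1, μ(35) = 1, μ(37) = -1, μ(38) = 1, μ(39) = 1, μ(41) = -1, μ(42) = -1, μ(43) = -1, μ(46) = 1, μ(47) = -1, μ(51) = 1, μ(53) = -1, μ(55) = 1, μ(57) = 1, μ(58) = 1, μ(59) = -1, μ(61) = -1, μ(62) = 1, μ(65) = 1, μ(66) = -1, μ(67) = -1, μ(69) = 1, μ(70) = -1, μ(71) = -1, μ(73) = -1, μ(74) = 1, with μ = 0 on non-squarefree integers. Summing μ(k)/k for k where μ(k) ≠ 0 gives -7431196043498463691814948/581852579989271773580304621 ≈ -0.0128. (PNT ⟺ this sum → 0 as n → ∞.)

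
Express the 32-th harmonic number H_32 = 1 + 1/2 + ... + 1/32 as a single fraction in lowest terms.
H_32 = 586061125622639/144403552893600

Direct summation: H_32 = 1 + 1/2 + ... + 1/32. The least common denominator is lcm(1, ..., 32) = 144403552893600; over this denominator the numerator is 144403552893600 + 72201776446800 + 48134517631200 + 36100888223400 + 28880710578720 + 24067258815600 + 20629078984800 + 18050444111700 + 16044839210400 + 14440355289360 + 13127595717600 + 12033629407800 + 11107965607200 + 10314539492400 + 9626903526240 + 9025222055850 + 8494326640800 + 8022419605200 + 7600186994400 + 7220177644680 + 6876359661600 + 6563797858800 + 6278415343200 + 6016814703900 + 5776142115744 + 5553982803600 + 5348279736800 + 5157269746200 + 4979432858400 + 4813451763120 + 4658179125600 + 4512611027925 = 586061125622639, so H_32 = 586061125622639/144403552893600 (already in lowest terms) ≈ 4.05850. (The PNT-adjacent estimate ln(32) + γ ≈ 4.04295 matches within O(1/n).)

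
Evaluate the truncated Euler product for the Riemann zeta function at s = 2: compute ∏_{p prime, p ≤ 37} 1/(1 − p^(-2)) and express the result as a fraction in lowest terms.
∏ = 5974606913975783369/3652034743605657600

The primes p ≤ 37 are [2, 3, 5, 7, 11, 13, 17, 19, 23, 29, 31, 37]. For each prime, (1 − 1/p^2)^(-1) = p^2 / (p^2 − 1). The product is (1 − 1/2^2)^(-1), (1 − 1/3^2)^(-1), (1 − 1/5^2)^(-1), (1 − 1/7^2)^(-1), (1 − 1/11^2)^(-1), (1 − 1/13^2)^(-1), (1 − 1/17^2)^(-1), (1 − 1/19^2)^(-1), (1 − 1/23^2)^(-1), (1 − 1/29^2)^(-1), (1 − 1/31^2)^(-1), (1 − 1/37^2)^(-1) = ∏ p^2 / (p^2 − 1) = 5974606913975783369/3652034743605657600.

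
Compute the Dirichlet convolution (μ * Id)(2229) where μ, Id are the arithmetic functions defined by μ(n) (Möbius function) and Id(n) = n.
(μ * Id)(2229) = 1484

Divisors of 2229: [1, 3, 743, 2229]. For each d | 2229:
  d = 1: μ(1) · Id(2229/1) = 1 · 2229 = 2229
  d = 3: μ(3) · Id(2229/3) = -1 · 743 = -743
  d = 743: μ(743) · Id(2229/743) = -1 · 3 = -3
  d = 2229: μ(2229) · Id(2229/2229) = 1 · 1 = 1
Summing: (μ * Id)(2229) = 2229 + -743 + -3 + 1 = 1484.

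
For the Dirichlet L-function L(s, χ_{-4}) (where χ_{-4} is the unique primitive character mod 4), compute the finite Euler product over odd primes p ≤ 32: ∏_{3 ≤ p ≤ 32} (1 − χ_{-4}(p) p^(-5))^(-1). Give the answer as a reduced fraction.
∏ = 52015810615424538455317584769582112629834289625/52216435813704314792391924764477903837266444288

The odd primes p ≤ 32 are [3, 5, 7, 11, 13, 17, 19, 23, 29, 31]. For each, χ(p) = 1 if p ≡ 1 mod 4, χ(p) = −1 if p ≡ 3 mod 4. Taking (1 − χ(p)/p^5)^(-1) = p^5/(p^5 − χ(p)): (1 − (-1)/3^5)^(-1) · (1 − (1)/5^5)^(-1) · (1 − (-1)/7^5)^(-1) · (1 − (-1)/11^5)^(-1) · (1 − (1)/13^5)^(-1) · (1 − (1)/17^5)^(-1) · (1 − (-1)/19^5)^(-1) · (1 − (-1)/23^5)^(-1) · (1 − (1)/29^5)^(-1) · (1 − (-1)/31^5)^(-1) = 52015810615424538455317584769582112629834289625/52216435813704314792391924764477903837266444288.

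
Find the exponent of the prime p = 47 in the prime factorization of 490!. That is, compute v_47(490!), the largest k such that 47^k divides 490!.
v_47(490!) = 10

Legendre's formula: v_p(n!) = Σ_{k ≥ 1} ⌊n / p^k⌋. For p = 47, n = 490, the terms are:
  ⌊490/47^1⌋ = ⌊490/47⌋ = 10
(the next term ⌊490/47^2⌋ = 0, terminating the sum). Summing: v_47(490!) = 10 = 10.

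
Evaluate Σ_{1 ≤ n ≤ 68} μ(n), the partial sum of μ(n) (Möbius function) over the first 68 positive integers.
Σ_{n ≤ 68} μ(n) = -2

Compute μ(n) for each 1 ≤ n ≤ 68: μ(1) = 1, μ(2) = -1, μ(3) = -1, μ(4) = 0, μ(5) = -1, μ(6) = 1, μ(7) = -1, μ(8) = 0, μ(9) = 0, μ(10) = 1, μ(11) = -1, μ(12) = 0, μ(13) = -1, μ(14) = 1, μ(15) = 1, μ(16) = 0, μ(17) = -1, μ(18) = 0, μ(19) = -1, μ(20) = 0, μ(21) = 1, μ(22) = 1, μ(23) = -1, μ(24) = 0, μ(25) = 0, μ(26) = 1, μ(27) = 0, μ(28) = 0, μ(29) = -1, μ(30) = -1, μ(31) = -1, μ(32) = 0, μ(33) = 1, μ(34) = 1, μ(35) = 1, μ(36) = 0, μ(37) = -1, μ(38) = 1, μ(39) = 1, μ(40) = 0, μ(41) = -1, μ(42) = -1, μ(43) = -1, μ(44) = 0, μ(45) = 0, μ(46) = 1, μ(47) = -1, μ(48) = 0, μ(49) = 0, μ(50) = 0, μ(51) = 1, μ(52) = 0, μ(53) = -1, μ(54) = 0, μ(55) = 1, μ(56) = 0, μ(57) = 1, μ(58) = 1, μ(59) = -1, μ(60) = 0, μ(61) = -1, μ(62) = 1, μ(63) = 0, μ(64) = 0, μ(65) = 1, μ(66) = -1, μ(67) = -1, μ(68) = 0. Summing all 68 values: -2. (Mertens function M(x) = Σ_{n ≤ x} μ(n); on average M(x) should be small (PNT ⟺ M(x) = o(x)).)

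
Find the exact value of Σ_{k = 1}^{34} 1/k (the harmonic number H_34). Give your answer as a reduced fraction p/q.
H_34 = 54062195834749/13127595717600

Direct summation: H_34 = 1 + 1/2 + ... + 1/34. The least common denominator is lcm(1, ..., 34) = 144403552893600; over this denominator the numerator is 144403552893600 + 72201776446800 + 48134517631200 + 36100888223400 + 28880710578720 + 24067258815600 + 20629078984800 + 18050444111700 + 16044839210400 + 14440355289360 + 13127595717600 + 12033629407800 + 11107965607200 + 10314539492400 + 9626903526240 + 9025222055850 + 8494326640800 + 8022419605200 + 7600186994400 + 7220177644680 + 6876359661600 + 6563797858800 + 6278415343200 + 6016814703900 + 5776142115744 + 5553982803600 + 5348279736800 + 5157269746200 + 4979432858400 + 4813451763120 + 4658179125600 + 4512611027925 + 4375865239200 + 4247163320400 = 594684154182239, so H_34 = 594684154182239/144403552893600; reducing by gcd(594684154182239, 144403552893600) = 11 gives 54062195834749/13127595717600 ≈ 4.11821. (The PNT-adjacent estimate ln(34) + γ ≈ 4.10358 matches within O(1/n).)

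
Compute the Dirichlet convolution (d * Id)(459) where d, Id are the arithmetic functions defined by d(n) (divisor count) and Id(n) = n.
(d * Id)(459) = 1102

Divisors of 459: [1, 3, 9, 17, 27, 51, 153, 459]. For each d | 459:
  d = 1: d(1) · Id(459/1) = 1 · 459 = 459
  d = 3: d(3) · Id(459/3) = 2 · 153 = 306
  d = 9: d(9) · Id(459/9) = 3 · 51 = 153
  d = 17: d(17) · Id(459/17) = 2 · 27 = 54
  d = 27: d(27) · Id(459/27) = 4 · 17 = 68
  d = 51: d(51) · Id(459/51) = 4 · 9 = 36
  d = 153: d(153) · Id(459/153) = 6 · 3 = 18
  d = 459: d(459) · Id(459/459) = 8 · 1 = 8
Summing: (d * Id)(459) = 459 + 306 + 153 + 54 + 68 + 36 + 18 + 8 = 1102.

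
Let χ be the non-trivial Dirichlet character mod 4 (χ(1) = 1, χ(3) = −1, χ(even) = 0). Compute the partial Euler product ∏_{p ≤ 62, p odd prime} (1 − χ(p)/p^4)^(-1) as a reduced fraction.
∏ = 81934214988902113115031508050672702841756592198516788686922065253543/82850154482442028729801746725895742819441886414557775886809038848000

The odd primes p ≤ 62 are [3, 5, 7, 11, 13, 17, 19, 23, 29, 31, 37, 41, 43, 47, 53, 59, 61]. For each, χ(p) = 1 if p ≡ 1 mod 4, χ(p) = −1 if p ≡ 3 mod 4. Taking (1 − χ(p)/p^4)^(-1) = p^4/(p^4 − χ(p)): (1 − (-1)/3^4)^(-1) · (1 − (1)/5^4)^(-1) · (1 − (-1)/7^4)^(-1) · (1 − (-1)/11^4)^(-1) · (1 − (1)/13^4)^(-1) · (1 − (1)/17^4)^(-1) · (1 − (-1)/19^4)^(-1) · (1 − (-1)/23^4)^(-1) · (1 − (1)/29^4)^(-1) · (1 − (-1)/31^4)^(-1) · (1 − (1)/37^4)^(-1) · (1 − (1)/41^4)^(-1) · (1 − (-1)/43^4)^(-1) · (1 − (-1)/47^4)^(-1) · (1 − (1)/53^4)^(-1) · (1 − (-1)/59^4)^(-1) · (1 − (1)/61^4)^(-1) = 81934214988902113115031508050672702841756592198516788686922065253543/82850154482442028729801746725895742819441886414557775886809038848000.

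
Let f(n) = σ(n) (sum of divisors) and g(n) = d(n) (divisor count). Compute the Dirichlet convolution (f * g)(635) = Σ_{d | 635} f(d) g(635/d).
(σ * d)(635) = 1040

Divisors of 635: [1, 5, 127, 635]. For each d | 635:
  d = 1: σ(1) · d(635/1) = 1 · 4 = 4
  d = 5: σ(5) · d(635/5) = 6 · 2 = 12
  d = 127: σ(127) · d(635/127) = 128 · 2 = 256
  d = 635: σ(635) · d(635/635) = 768 · 1 = 768
Summing: (σ * d)(635) = 4 + 12 + 256 + 768 = 1040.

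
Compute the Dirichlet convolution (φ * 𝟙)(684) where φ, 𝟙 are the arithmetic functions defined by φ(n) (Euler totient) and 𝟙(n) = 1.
(φ * 𝟙)(684) = 684

Divisors of 684: [1, 2, 3, 4, 6, 9, 12, 18, 19, 36, 38, 57, 76, 114, 171, 228, 342, 684]. For each d | 684:
  d = 1: φ(1) · 𝟙(684/1) = 1 · 1 = 1
  d = 2: φ(2) · 𝟙(684/2) = 1 · 1 = 1
  d = 3: φ(3) · 𝟙(684/3) = 2 · 1 = 2
  d = 4: φ(4) · 𝟙(684/4) = 2 · 1 = 2
  d = 6: φ(6) · 𝟙(684/6) = 2 · 1 = 2
  d = 9: φ(9) · 𝟙(684/9) = 6 · 1 = 6
  d = 12: φ(12) · 𝟙(684/12) = 4 · 1 = 4
  d = 18: φ(18) · 𝟙(684/18) = 6 · 1 = 6
  d = 19: φ(19) · 𝟙(684/19) = 18 · 1 = 18
  d = 36: φ(36) · 𝟙(684/36) = 12 · 1 = 12
  d = 38: φ(38) · 𝟙(684/38) = 18 · 1 = 18
  d = 57: φ(57) · 𝟙(684/57) = 36 · 1 = 36
  d = 76: φ(76) · 𝟙(684/76) = 36 · 1 = 36
  d = 114: φ(114) · 𝟙(684/114) = 36 · 1 = 36
  d = 171: φ(171) · 𝟙(684/171) = 108 · 1 = 108
  d = 228: φ(228) · 𝟙(684/228) = 72 · 1 = 72
  d = 342: φ(342) · 𝟙(684/342) = 108 · 1 = 108
  d = 684: φ(684) · 𝟙(684/684) = 216 · 1 = 216
Summing: (φ * 𝟙)(684) = 1 + 1 + 2 + 2 + 2 + 6 + 4 + 6 + 18 + 12 + 18 + 36 + 36 + 36 + 108 + 72 + 108 + 216 = 684.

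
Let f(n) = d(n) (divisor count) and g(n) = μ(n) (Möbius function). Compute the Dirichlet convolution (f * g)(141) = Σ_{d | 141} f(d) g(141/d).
(d * μ)(141) = 1

Divisors of 141: [1, 3, 47, 141]. For each d | 141:
  d = 1: d(1) · μ(141/1) = 1 · 1 = 1
  d = 3: d(3) · μ(141/3) = 2 · -1 = -2
  d = 47: d(47) · μ(141/47) = 2 · -1 = -2
  d = 141: d(141) · μ(141/141) = 4 · 1 = 4
Summing: (d * μ)(141) = 1 + -2 + -2 + 4 = 1.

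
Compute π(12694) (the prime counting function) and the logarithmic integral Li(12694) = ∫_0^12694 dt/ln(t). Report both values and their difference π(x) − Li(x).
π(12694) = 1515;  Li(12694) ≈ 1534.76;  π(x) − Li(x) ≈ -19.76.

Direct count of primes ≤ 12694 gives π(12694) = 1515. Numerical evaluation of the logarithmic integral gives Li(12694) ≈ 1534.76. The difference π(x) − Li(x) ≈ -19.76 is typically negative for small/moderate x (Li(x) overestimates), though Littlewood's theorem shows this sign changes infinitely often.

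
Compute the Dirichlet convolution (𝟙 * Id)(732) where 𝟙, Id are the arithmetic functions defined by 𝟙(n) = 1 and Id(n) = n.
(𝟙 * Id)(732) = 1736

Divisors of 732: [1, 2, 3, 4, 6, 12, 61, 122, 183, 244, 366, 732]. For each d | 732:
  d = 1: 𝟙(1) · Id(732/1) = 1 · 732 = 732
  d = 2: 𝟙(2) · Id(732/2) = 1 · 366 = 366
  d = 3: 𝟙(3) · Id(732/3) = 1 · 244 = 244
  d = 4: 𝟙(4) · Id(732/4) = 1 · 183 = 183
  d = 6: 𝟙(6) · Id(732/6) = 1 · 122 = 122
  d = 12: 𝟙(12) · Id(732/12) = 1 · 61 = 61
  d = 61: 𝟙(61) · Id(732/61) = 1 · 12 = 12
  d = 122: 𝟙(122) · Id(732/122) = 1 · 6 = 6
  d = 183: 𝟙(183) · Id(732/183) = 1 · 4 = 4
  d = 244: 𝟙(244) · Id(732/244) = 1 · 3 = 3
  d = 366: 𝟙(366) · Id(732/366) = 1 · 2 = 2
  d = 732: 𝟙(732) · Id(732/732) = 1 · 1 = 1
Summing: (𝟙 * Id)(732) = 732 + 366 + 244 + 183 + 122 + 61 + 12 + 6 + 4 + 3 + 2 + 1 = 1736.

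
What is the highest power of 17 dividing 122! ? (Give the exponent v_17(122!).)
v_17(122!) = 7

Legendre's formula: v_p(n!) = Σ_{k ≥ 1} ⌊n / p^k⌋. For p = 17, n = 122, the terms are:
  ⌊122/17^1⌋ = ⌊122/17⌋ = 7
(the next term ⌊122/17^2⌋ = 0, terminating the sum). Summing: v_17(122!) = 7 = 7.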